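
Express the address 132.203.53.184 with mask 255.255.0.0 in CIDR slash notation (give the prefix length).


Binary: 11111111.11111111.00000000.00000000
Count leading 1s
Prefix: /16


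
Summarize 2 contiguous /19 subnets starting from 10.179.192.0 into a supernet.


Original prefix: /19
Number of subnets: 2 = 2^1
New prefix = 19 - 1 = 18
Supernet: 10.179.192.0/18


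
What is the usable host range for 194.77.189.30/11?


Network: 194.64.0.0
Broadcast: 194.95.255.255
First usable = network + 1
Last usable = broadcast - 1
Range: 194.64.0.1 to 194.95.255.254


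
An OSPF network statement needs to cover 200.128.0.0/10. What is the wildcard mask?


Subnet mask: 255.192.0.0
Wildcard = 255.255.255.255 - subnet mask
255 - 255 = 0
255 - 192 = 63
255 - 0 = 255
255 - 0 = 255
Wildcard: 0.63.255.255


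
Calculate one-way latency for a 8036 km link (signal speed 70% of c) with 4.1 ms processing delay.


Speed = 0.7 * 3e5 km/s = 210000 km/s
Propagation delay = 8036 / 210000 = 0.0383 s = 38.2667 ms
Processing delay = 4.1 ms
Total one-way latency = 42.3667 ms


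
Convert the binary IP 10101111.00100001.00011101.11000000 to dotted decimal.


10101111 = 175
00100001 = 33
00011101 = 29
11000000 = 192
IP: 175.33.29.192


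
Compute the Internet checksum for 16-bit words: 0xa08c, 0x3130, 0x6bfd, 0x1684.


Sum all words (with carry folding):
+ 0xa08c = 0xa08c
+ 0x3130 = 0xd1bc
+ 0x6bfd = 0x3dba
+ 0x1684 = 0x543e
One's complement: ~0x543e
Checksum = 0xabc1


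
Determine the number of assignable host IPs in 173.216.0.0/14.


Host bits = 32 - 14 = 18
Total addresses = 2^18 = 262144
Usable = total - 2 (network and broadcast)
Usable hosts: 262142


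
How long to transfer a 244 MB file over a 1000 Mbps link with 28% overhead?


Effective throughput = 1000 * (1 - 28/100) = 720 Mbps
File size in Mb = 244 * 8 = 1952 Mb
Time = 1952 / 720
Time = 2.7111 seconds


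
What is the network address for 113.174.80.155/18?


IP:   01110001.10101110.01010000.10011011
Mask: 11111111.11111111.11000000.00000000
AND operation:
Net:  01110001.10101110.01000000.00000000
Network: 113.174.64.0/18


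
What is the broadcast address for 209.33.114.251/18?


Network: 209.33.64.0/18
Host bits = 14
Set all host bits to 1:
Broadcast: 209.33.127.255


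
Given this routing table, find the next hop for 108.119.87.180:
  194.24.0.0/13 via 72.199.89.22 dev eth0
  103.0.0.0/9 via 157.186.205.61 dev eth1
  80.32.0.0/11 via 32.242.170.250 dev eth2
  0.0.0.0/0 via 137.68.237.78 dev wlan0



Longest prefix match for 108.119.87.180:
  /13 194.24.0.0: no
  /9 103.0.0.0: no
  /11 80.32.0.0: no
  /0 0.0.0.0: MATCH
Selected: next-hop 137.68.237.78 via wlan0 (matched /0)


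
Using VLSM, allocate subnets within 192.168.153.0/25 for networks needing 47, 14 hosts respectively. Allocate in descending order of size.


47 hosts -> /26 (62 usable): 192.168.153.0/26
14 hosts -> /28 (14 usable): 192.168.153.64/28
Allocation: 192.168.153.0/26 (47 hosts, 62 usable); 192.168.153.64/28 (14 hosts, 14 usable)


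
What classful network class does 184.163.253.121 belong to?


First octet: 184
Binary: 10111000
10xxxxxx -> Class B (128-191)
Class B, default mask 255.255.0.0 (/16)


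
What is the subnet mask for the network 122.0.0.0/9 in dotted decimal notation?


/9 means 9 network bits, 23 host bits
Binary: 11111111100000000000000000000000
Mask: 255.128.0.0


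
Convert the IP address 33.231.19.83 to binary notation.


33 = 00100001
231 = 11100111
19 = 00010011
83 = 01010011
Binary: 00100001.11100111.00010011.01010011


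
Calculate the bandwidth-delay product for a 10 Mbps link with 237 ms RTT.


BDP = bandwidth * RTT
= 10 Mbps * 237 ms
= 10 * 1e6 * 237 / 1000 bits
= 2370000 bits
= 296250 bytes
= 289.3066 KB
BDP = 2370000 bits (296250 bytes)


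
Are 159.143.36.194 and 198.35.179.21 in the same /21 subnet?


Mask: 255.255.248.0
159.143.36.194 AND mask = 159.143.32.0
198.35.179.21 AND mask = 198.35.176.0
No, different subnets (159.143.32.0 vs 198.35.176.0)


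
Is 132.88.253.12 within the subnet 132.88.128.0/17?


Subnet network: 132.88.128.0
Test IP AND mask: 132.88.128.0
Yes, 132.88.253.12 is in 132.88.128.0/17


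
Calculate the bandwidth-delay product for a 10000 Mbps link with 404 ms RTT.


BDP = bandwidth * RTT
= 10000 Mbps * 404 ms
= 10000 * 1e6 * 404 / 1000 bits
= 4040000000 bits
= 505000000 bytes
= 493164.0625 KB
BDP = 4040000000 bits (505000000 bytes)


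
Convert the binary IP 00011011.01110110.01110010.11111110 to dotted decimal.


00011011 = 27
01110110 = 118
01110010 = 114
11111110 = 254
IP: 27.118.114.254


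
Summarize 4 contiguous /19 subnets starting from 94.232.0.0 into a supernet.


Original prefix: /19
Number of subnets: 4 = 2^2
New prefix = 19 - 2 = 17
Supernet: 94.232.0.0/17


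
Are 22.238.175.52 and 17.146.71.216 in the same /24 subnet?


Mask: 255.255.255.0
22.238.175.52 AND mask = 22.238.175.0
17.146.71.216 AND mask = 17.146.71.0
No, different subnets (22.238.175.0 vs 17.146.71.0)


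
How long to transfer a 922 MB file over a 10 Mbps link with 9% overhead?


Effective throughput = 10 * (1 - 9/100) = 9.1 Mbps
File size in Mb = 922 * 8 = 7376 Mb
Time = 7376 / 9.1
Time = 810.5495 seconds


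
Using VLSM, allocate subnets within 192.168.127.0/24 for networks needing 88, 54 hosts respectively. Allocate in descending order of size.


88 hosts -> /25 (126 usable): 192.168.127.0/25
54 hosts -> /26 (62 usable): 192.168.127.128/26
Allocation: 192.168.127.0/25 (88 hosts, 126 usable); 192.168.127.128/26 (54 hosts, 62 usable)


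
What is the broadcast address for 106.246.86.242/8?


Network: 106.0.0.0/8
Host bits = 24
Set all host bits to 1:
Broadcast: 106.255.255.255


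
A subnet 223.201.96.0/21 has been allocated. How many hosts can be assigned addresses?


Host bits = 32 - 21 = 11
Total addresses = 2^11 = 2048
Usable = total - 2 (network and broadcast)
Usable hosts: 2046


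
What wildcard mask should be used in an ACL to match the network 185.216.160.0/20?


Subnet mask: 255.255.240.0
Wildcard = 255.255.255.255 - subnet mask
255 - 255 = 0
255 - 255 = 0
255 - 240 = 15
255 - 0 = 255
Wildcard: 0.0.15.255


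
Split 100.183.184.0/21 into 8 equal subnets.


New prefix = 21 + 3 = 24
Each subnet has 256 addresses
  100.183.184.0/24
  100.183.185.0/24
  100.183.186.0/24
  100.183.187.0/24
  100.183.188.0/24
  100.183.189.0/24
  100.183.190.0/24
  100.183.191.0/24
Subnets: 100.183.184.0/24, 100.183.185.0/24, 100.183.186.0/24, 100.183.187.0/24, 100.183.188.0/24, 100.183.189.0/24, 100.183.190.0/24, 100.183.191.0/24


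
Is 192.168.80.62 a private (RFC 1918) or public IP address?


RFC 1918 private ranges:
  10.0.0.0/8 (10.0.0.0 - 10.255.255.255)
  172.16.0.0/12 (172.16.0.0 - 172.31.255.255)
  192.168.0.0/16 (192.168.0.0 - 192.168.255.255)
Private (in 192.168.0.0/16)


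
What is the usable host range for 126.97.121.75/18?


Network: 126.97.64.0
Broadcast: 126.97.127.255
First usable = network + 1
Last usable = broadcast - 1
Range: 126.97.64.1 to 126.97.127.254


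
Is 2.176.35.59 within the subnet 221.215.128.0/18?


Subnet network: 221.215.128.0
Test IP AND mask: 2.176.0.0
No, 2.176.35.59 is not in 221.215.128.0/18


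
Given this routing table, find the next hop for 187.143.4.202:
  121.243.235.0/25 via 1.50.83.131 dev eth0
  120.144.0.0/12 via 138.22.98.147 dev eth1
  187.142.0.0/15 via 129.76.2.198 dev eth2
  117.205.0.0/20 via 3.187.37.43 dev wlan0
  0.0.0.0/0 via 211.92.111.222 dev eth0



Longest prefix match for 187.143.4.202:
  /25 121.243.235.0: no
  /12 120.144.0.0: no
  /15 187.142.0.0: MATCH
  /20 117.205.0.0: no
  /0 0.0.0.0: MATCH
Selected: next-hop 129.76.2.198 via eth2 (matched /15)


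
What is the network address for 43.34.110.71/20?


IP:   00101011.00100010.01101110.01000111
Mask: 11111111.11111111.11110000.00000000
AND operation:
Net:  00101011.00100010.01100000.00000000
Network: 43.34.96.0/20


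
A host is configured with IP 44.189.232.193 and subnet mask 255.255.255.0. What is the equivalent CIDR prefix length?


Binary: 11111111.11111111.11111111.00000000
Count leading 1s
Prefix: /24


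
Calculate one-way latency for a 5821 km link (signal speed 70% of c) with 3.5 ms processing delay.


Speed = 0.7 * 3e5 km/s = 210000 km/s
Propagation delay = 5821 / 210000 = 0.0277 s = 27.719 ms
Processing delay = 3.5 ms
Total one-way latency = 31.219 ms


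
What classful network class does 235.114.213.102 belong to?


First octet: 235
Binary: 11101011
1110xxxx -> Class D (224-239)
Class D (multicast), default mask N/A


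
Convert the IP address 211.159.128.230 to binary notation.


211 = 11010011
159 = 10011111
128 = 10000000
230 = 11100110
Binary: 11010011.10011111.10000000.11100110


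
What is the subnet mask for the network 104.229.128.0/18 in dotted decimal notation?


/18 means 18 network bits, 14 host bits
Binary: 11111111111111111100000000000000
Mask: 255.255.192.0


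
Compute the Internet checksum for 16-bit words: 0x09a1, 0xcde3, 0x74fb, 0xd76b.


Sum all words (with carry folding):
+ 0x09a1 = 0x09a1
+ 0xcde3 = 0xd784
+ 0x74fb = 0x4c80
+ 0xd76b = 0x23ec
One's complement: ~0x23ec
Checksum = 0xdc13


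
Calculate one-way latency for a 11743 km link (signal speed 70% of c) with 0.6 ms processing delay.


Speed = 0.7 * 3e5 km/s = 210000 km/s
Propagation delay = 11743 / 210000 = 0.0559 s = 55.919 ms
Processing delay = 0.6 ms
Total one-way latency = 56.519 ms


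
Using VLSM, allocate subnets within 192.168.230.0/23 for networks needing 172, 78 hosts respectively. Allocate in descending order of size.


172 hosts -> /24 (254 usable): 192.168.230.0/24
78 hosts -> /25 (126 usable): 192.168.231.0/25
Allocation: 192.168.230.0/24 (172 hosts, 254 usable); 192.168.231.0/25 (78 hosts, 126 usable)


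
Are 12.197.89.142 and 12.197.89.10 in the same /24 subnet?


Mask: 255.255.255.0
12.197.89.142 AND mask = 12.197.89.0
12.197.89.10 AND mask = 12.197.89.0
Yes, same subnet (12.197.89.0)


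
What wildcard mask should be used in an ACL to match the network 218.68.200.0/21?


Subnet mask: 255.255.248.0
Wildcard = 255.255.255.255 - subnet mask
255 - 255 = 0
255 - 255 = 0
255 - 248 = 7
255 - 0 = 255
Wildcard: 0.0.7.255


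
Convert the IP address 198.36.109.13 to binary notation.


198 = 11000110
36 = 00100100
109 = 01101101
13 = 00001101
Binary: 11000110.00100100.01101101.00001101


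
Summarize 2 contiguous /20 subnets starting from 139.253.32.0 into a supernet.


Original prefix: /20
Number of subnets: 2 = 2^1
New prefix = 20 - 1 = 19
Supernet: 139.253.32.0/19


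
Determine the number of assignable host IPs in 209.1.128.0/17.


Host bits = 32 - 17 = 15
Total addresses = 2^15 = 32768
Usable = total - 2 (network and broadcast)
Usable hosts: 32766


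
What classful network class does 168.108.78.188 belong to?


First octet: 168
Binary: 10101000
10xxxxxx -> Class B (128-191)
Class B, default mask 255.255.0.0 (/16)


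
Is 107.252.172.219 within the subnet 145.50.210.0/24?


Subnet network: 145.50.210.0
Test IP AND mask: 107.252.172.0
No, 107.252.172.219 is not in 145.50.210.0/24


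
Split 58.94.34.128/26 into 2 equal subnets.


New prefix = 26 + 1 = 27
Each subnet has 32 addresses
  58.94.34.128/27
  58.94.34.160/27
Subnets: 58.94.34.128/27, 58.94.34.160/27


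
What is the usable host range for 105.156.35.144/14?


Network: 105.156.0.0
Broadcast: 105.159.255.255
First usable = network + 1
Last usable = broadcast - 1
Range: 105.156.0.1 to 105.159.255.254


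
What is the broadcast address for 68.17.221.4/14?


Network: 68.16.0.0/14
Host bits = 18
Set all host bits to 1:
Broadcast: 68.19.255.255


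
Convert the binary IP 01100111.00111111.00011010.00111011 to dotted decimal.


01100111 = 103
00111111 = 63
00011010 = 26
00111011 = 59
IP: 103.63.26.59


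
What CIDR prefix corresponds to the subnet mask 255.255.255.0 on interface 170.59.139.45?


Binary: 11111111.11111111.11111111.00000000
Count leading 1s
Prefix: /24


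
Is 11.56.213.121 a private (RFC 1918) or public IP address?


RFC 1918 private ranges:
  10.0.0.0/8 (10.0.0.0 - 10.255.255.255)
  172.16.0.0/12 (172.16.0.0 - 172.31.255.255)
  192.168.0.0/16 (192.168.0.0 - 192.168.255.255)
Public (not in any RFC 1918 range)


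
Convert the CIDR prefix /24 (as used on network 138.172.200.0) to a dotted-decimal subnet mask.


/24 means 24 network bits, 8 host bits
Binary: 11111111111111111111111100000000
Mask: 255.255.255.0


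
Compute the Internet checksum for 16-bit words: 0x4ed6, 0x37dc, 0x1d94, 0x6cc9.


Sum all words (with carry folding):
+ 0x4ed6 = 0x4ed6
+ 0x37dc = 0x86b2
+ 0x1d94 = 0xa446
+ 0x6cc9 = 0x1110
One's complement: ~0x1110
Checksum = 0xeeef


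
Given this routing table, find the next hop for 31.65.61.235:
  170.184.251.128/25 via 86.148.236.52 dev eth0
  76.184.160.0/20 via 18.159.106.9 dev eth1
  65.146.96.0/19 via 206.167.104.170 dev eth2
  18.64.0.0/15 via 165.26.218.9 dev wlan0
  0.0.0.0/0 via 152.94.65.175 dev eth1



Longest prefix match for 31.65.61.235:
  /25 170.184.251.128: no
  /20 76.184.160.0: no
  /19 65.146.96.0: no
  /15 18.64.0.0: no
  /0 0.0.0.0: MATCH
Selected: next-hop 152.94.65.175 via eth1 (matched /0)


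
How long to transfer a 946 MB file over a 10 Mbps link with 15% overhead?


Effective throughput = 10 * (1 - 15/100) = 8.5 Mbps
File size in Mb = 946 * 8 = 7568 Mb
Time = 7568 / 8.5
Time = 890.3529 seconds


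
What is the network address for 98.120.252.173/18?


IP:   01100010.01111000.11111100.10101101
Mask: 11111111.11111111.11000000.00000000
AND operation:
Net:  01100010.01111000.11000000.00000000
Network: 98.120.192.0/18


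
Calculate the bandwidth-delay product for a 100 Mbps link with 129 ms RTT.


BDP = bandwidth * RTT
= 100 Mbps * 129 ms
= 100 * 1e6 * 129 / 1000 bits
= 12900000 bits
= 1612500 bytes
= 1574.707 KB
BDP = 12900000 bits (1612500 bytes)


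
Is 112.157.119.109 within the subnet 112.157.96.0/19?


Subnet network: 112.157.96.0
Test IP AND mask: 112.157.96.0
Yes, 112.157.119.109 is in 112.157.96.0/19


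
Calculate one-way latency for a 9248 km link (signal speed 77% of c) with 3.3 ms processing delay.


Speed = 0.77 * 3e5 km/s = 231000 km/s
Propagation delay = 9248 / 231000 = 0.04 s = 40.0346 ms
Processing delay = 3.3 ms
Total one-way latency = 43.3346 ms


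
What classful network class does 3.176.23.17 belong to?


First octet: 3
Binary: 00000011
0xxxxxxx -> Class A (1-126)
Class A, default mask 255.0.0.0 (/8)


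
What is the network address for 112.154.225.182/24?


IP:   01110000.10011010.11100001.10110110
Mask: 11111111.11111111.11111111.00000000
AND operation:
Net:  01110000.10011010.11100001.00000000
Network: 112.154.225.0/24


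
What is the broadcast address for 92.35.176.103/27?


Network: 92.35.176.96/27
Host bits = 5
Set all host bits to 1:
Broadcast: 92.35.176.127


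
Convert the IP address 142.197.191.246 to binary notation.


142 = 10001110
197 = 11000101
191 = 10111111
246 = 11110110
Binary: 10001110.11000101.10111111.11110110


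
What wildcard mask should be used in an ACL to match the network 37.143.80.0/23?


Subnet mask: 255.255.254.0
Wildcard = 255.255.255.255 - subnet mask
255 - 255 = 0
255 - 255 = 0
255 - 254 = 1
255 - 0 = 255
Wildcard: 0.0.1.255


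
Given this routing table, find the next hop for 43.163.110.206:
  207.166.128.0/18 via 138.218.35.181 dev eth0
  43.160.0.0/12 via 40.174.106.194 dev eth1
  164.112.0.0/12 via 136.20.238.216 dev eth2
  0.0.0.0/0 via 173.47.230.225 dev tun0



Longest prefix match for 43.163.110.206:
  /18 207.166.128.0: no
  /12 43.160.0.0: MATCH
  /12 164.112.0.0: no
  /0 0.0.0.0: MATCH
Selected: next-hop 40.174.106.194 via eth1 (matched /12)


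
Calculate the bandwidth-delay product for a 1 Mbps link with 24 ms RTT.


BDP = bandwidth * RTT
= 1 Mbps * 24 ms
= 1 * 1e6 * 24 / 1000 bits
= 24000 bits
= 3000 bytes
= 2.9297 KB
BDP = 24000 bits (3000 bytes)


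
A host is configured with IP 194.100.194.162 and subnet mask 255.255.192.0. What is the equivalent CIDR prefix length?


Binary: 11111111.11111111.11000000.00000000
Count leading 1s
Prefix: /18


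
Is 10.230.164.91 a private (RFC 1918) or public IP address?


RFC 1918 private ranges:
  10.0.0.0/8 (10.0.0.0 - 10.255.255.255)
  172.16.0.0/12 (172.16.0.0 - 172.31.255.255)
  192.168.0.0/16 (192.168.0.0 - 192.168.255.255)
Private (in 10.0.0.0/8)


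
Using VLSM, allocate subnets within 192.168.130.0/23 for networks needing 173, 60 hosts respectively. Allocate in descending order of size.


173 hosts -> /24 (254 usable): 192.168.130.0/24
60 hosts -> /26 (62 usable): 192.168.131.0/26
Allocation: 192.168.130.0/24 (173 hosts, 254 usable); 192.168.131.0/26 (60 hosts, 62 usable)


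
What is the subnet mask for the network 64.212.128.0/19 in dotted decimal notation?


/19 means 19 network bits, 13 host bits
Binary: 11111111111111111110000000000000
Mask: 255.255.224.0


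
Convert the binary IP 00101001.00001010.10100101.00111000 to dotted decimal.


00101001 = 41
00001010 = 10
10100101 = 165
00111000 = 56
IP: 41.10.165.56


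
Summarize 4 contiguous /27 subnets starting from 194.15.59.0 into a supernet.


Original prefix: /27
Number of subnets: 4 = 2^2
New prefix = 27 - 2 = 25
Supernet: 194.15.59.0/25


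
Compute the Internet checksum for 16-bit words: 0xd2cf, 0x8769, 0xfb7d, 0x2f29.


Sum all words (with carry folding):
+ 0xd2cf = 0xd2cf
+ 0x8769 = 0x5a39
+ 0xfb7d = 0x55b7
+ 0x2f29 = 0x84e0
One's complement: ~0x84e0
Checksum = 0x7b1f


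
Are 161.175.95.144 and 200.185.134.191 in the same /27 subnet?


Mask: 255.255.255.224
161.175.95.144 AND mask = 161.175.95.128
200.185.134.191 AND mask = 200.185.134.160
No, different subnets (161.175.95.128 vs 200.185.134.160)


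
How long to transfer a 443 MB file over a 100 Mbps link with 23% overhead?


Effective throughput = 100 * (1 - 23/100) = 77 Mbps
File size in Mb = 443 * 8 = 3544 Mb
Time = 3544 / 77
Time = 46.026 seconds


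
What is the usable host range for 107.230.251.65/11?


Network: 107.224.0.0
Broadcast: 107.255.255.255
First usable = network + 1
Last usable = broadcast - 1
Range: 107.224.0.1 to 107.255.255.254


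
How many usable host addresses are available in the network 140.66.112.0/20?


Host bits = 32 - 20 = 12
Total addresses = 2^12 = 4096
Usable = total - 2 (network and broadcast)
Usable hosts: 4094


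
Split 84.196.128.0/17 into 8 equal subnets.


New prefix = 17 + 3 = 20
Each subnet has 4096 addresses
  84.196.128.0/20
  84.196.144.0/20
  84.196.160.0/20
  84.196.176.0/20
  84.196.192.0/20
  84.196.208.0/20
  84.196.224.0/20
  84.196.240.0/20
Subnets: 84.196.128.0/20, 84.196.144.0/20, 84.196.160.0/20, 84.196.176.0/20, 84.196.192.0/20, 84.196.208.0/20, 84.196.224.0/20, 84.196.240.0/20


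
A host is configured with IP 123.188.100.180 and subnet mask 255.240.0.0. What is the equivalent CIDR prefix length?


Binary: 11111111.11110000.00000000.00000000
Count leading 1s
Prefix: /12


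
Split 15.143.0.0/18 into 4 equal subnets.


New prefix = 18 + 2 = 20
Each subnet has 4096 addresses
  15.143.0.0/20
  15.143.16.0/20
  15.143.32.0/20
  15.143.48.0/20
Subnets: 15.143.0.0/20, 15.143.16.0/20, 15.143.32.0/20, 15.143.48.0/20


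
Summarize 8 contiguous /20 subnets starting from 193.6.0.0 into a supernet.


Original prefix: /20
Number of subnets: 8 = 2^3
New prefix = 20 - 3 = 17
Supernet: 193.6.0.0/17


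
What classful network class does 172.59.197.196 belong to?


First octet: 172
Binary: 10101100
10xxxxxx -> Class B (128-191)
Class B, default mask 255.255.0.0 (/16)


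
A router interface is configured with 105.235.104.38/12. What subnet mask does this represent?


/12 means 12 network bits, 20 host bits
Binary: 11111111111100000000000000000000
Mask: 255.240.0.0


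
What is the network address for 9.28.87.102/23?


IP:   00001001.00011100.01010111.01100110
Mask: 11111111.11111111.11111110.00000000
AND operation:
Net:  00001001.00011100.01010110.00000000
Network: 9.28.86.0/23


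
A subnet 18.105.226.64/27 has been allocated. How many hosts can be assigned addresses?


Host bits = 32 - 27 = 5
Total addresses = 2^5 = 32
Usable = total - 2 (network and broadcast)
Usable hosts: 30


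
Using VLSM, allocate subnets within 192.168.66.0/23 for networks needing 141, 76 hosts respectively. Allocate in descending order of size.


141 hosts -> /24 (254 usable): 192.168.66.0/24
76 hosts -> /25 (126 usable): 192.168.67.0/25
Allocation: 192.168.66.0/24 (141 hosts, 254 usable); 192.168.67.0/25 (76 hosts, 126 usable)


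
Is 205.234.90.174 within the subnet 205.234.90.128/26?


Subnet network: 205.234.90.128
Test IP AND mask: 205.234.90.128
Yes, 205.234.90.174 is in 205.234.90.128/26


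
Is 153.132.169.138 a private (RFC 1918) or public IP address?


RFC 1918 private ranges:
  10.0.0.0/8 (10.0.0.0 - 10.255.255.255)
  172.16.0.0/12 (172.16.0.0 - 172.31.255.255)
  192.168.0.0/16 (192.168.0.0 - 192.168.255.255)
Public (not in any RFC 1918 range)


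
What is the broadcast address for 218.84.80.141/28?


Network: 218.84.80.128/28
Host bits = 4
Set all host bits to 1:
Broadcast: 218.84.80.143


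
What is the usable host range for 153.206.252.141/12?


Network: 153.192.0.0
Broadcast: 153.207.255.255
First usable = network + 1
Last usable = broadcast - 1
Range: 153.192.0.1 to 153.207.255.254


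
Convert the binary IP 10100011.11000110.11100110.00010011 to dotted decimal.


10100011 = 163
11000110 = 198
11100110 = 230
00010011 = 19
IP: 163.198.230.19


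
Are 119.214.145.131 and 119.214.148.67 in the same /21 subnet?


Mask: 255.255.248.0
119.214.145.131 AND mask = 119.214.144.0
119.214.148.67 AND mask = 119.214.144.0
Yes, same subnet (119.214.144.0)


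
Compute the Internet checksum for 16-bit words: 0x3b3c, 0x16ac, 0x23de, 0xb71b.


Sum all words (with carry folding):
+ 0x3b3c = 0x3b3c
+ 0x16ac = 0x51e8
+ 0x23de = 0x75c6
+ 0xb71b = 0x2ce2
One's complement: ~0x2ce2
Checksum = 0xd31d


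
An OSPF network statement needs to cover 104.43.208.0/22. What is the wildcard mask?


Subnet mask: 255.255.252.0
Wildcard = 255.255.255.255 - subnet mask
255 - 255 = 0
255 - 255 = 0
255 - 252 = 3
255 - 0 = 255
Wildcard: 0.0.3.255


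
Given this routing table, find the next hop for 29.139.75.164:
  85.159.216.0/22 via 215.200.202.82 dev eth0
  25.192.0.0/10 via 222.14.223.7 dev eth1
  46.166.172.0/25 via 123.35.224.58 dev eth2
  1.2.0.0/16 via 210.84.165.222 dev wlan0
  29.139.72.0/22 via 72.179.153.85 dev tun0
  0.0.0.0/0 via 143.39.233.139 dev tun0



Longest prefix match for 29.139.75.164:
  /22 85.159.216.0: no
  /10 25.192.0.0: no
  /25 46.166.172.0: no
  /16 1.2.0.0: no
  /22 29.139.72.0: MATCH
  /0 0.0.0.0: MATCH
Selected: next-hop 72.179.153.85 via tun0 (matched /22)


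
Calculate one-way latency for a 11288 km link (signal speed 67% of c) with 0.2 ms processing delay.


Speed = 0.67 * 3e5 km/s = 201000 km/s
Propagation delay = 11288 / 201000 = 0.0562 s = 56.1592 ms
Processing delay = 0.2 ms
Total one-way latency = 56.3592 ms


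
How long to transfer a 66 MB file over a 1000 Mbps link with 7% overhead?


Effective throughput = 1000 * (1 - 7/100) = 930.0 Mbps
File size in Mb = 66 * 8 = 528 Mb
Time = 528 / 930.0
Time = 0.5677 seconds


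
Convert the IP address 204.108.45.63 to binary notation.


204 = 11001100
108 = 01101100
45 = 00101101
63 = 00111111
Binary: 11001100.01101100.00101101.00111111


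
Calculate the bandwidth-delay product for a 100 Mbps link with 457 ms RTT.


BDP = bandwidth * RTT
= 100 Mbps * 457 ms
= 100 * 1e6 * 457 / 1000 bits
= 45700000 bits
= 5712500 bytes
= 5578.6133 KB
BDP = 45700000 bits (5712500 bytes)


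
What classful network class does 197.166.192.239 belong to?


First octet: 197
Binary: 11000101
110xxxxx -> Class C (192-223)
Class C, default mask 255.255.255.0 (/24)


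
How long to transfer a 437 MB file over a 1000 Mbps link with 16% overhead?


Effective throughput = 1000 * (1 - 16/100) = 840 Mbps
File size in Mb = 437 * 8 = 3496 Mb
Time = 3496 / 840
Time = 4.1619 seconds


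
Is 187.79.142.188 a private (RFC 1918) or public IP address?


RFC 1918 private ranges:
  10.0.0.0/8 (10.0.0.0 - 10.255.255.255)
  172.16.0.0/12 (172.16.0.0 - 172.31.255.255)
  192.168.0.0/16 (192.168.0.0 - 192.168.255.255)
Public (not in any RFC 1918 range)


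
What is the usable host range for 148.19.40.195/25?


Network: 148.19.40.128
Broadcast: 148.19.40.255
First usable = network + 1
Last usable = broadcast - 1
Range: 148.19.40.129 to 148.19.40.254


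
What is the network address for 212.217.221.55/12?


IP:   11010100.11011001.11011101.00110111
Mask: 11111111.11110000.00000000.00000000
AND operation:
Net:  11010100.11010000.00000000.00000000
Network: 212.208.0.0/12


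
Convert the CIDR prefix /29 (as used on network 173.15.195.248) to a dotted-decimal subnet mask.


/29 means 29 network bits, 3 host bits
Binary: 11111111111111111111111111111000
Mask: 255.255.255.248


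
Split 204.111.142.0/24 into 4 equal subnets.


New prefix = 24 + 2 = 26
Each subnet has 64 addresses
  204.111.142.0/26
  204.111.142.64/26
  204.111.142.128/26
  204.111.142.192/26
Subnets: 204.111.142.0/26, 204.111.142.64/26, 204.111.142.128/26, 204.111.142.192/26


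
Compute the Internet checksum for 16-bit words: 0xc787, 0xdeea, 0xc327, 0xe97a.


Sum all words (with carry folding):
+ 0xc787 = 0xc787
+ 0xdeea = 0xa672
+ 0xc327 = 0x699a
+ 0xe97a = 0x5315
One's complement: ~0x5315
Checksum = 0xacea


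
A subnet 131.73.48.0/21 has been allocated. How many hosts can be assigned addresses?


Host bits = 32 - 21 = 11
Total addresses = 2^11 = 2048
Usable = total - 2 (network and broadcast)
Usable hosts: 2046


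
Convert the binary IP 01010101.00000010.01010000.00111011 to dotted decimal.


01010101 = 85
00000010 = 2
01010000 = 80
00111011 = 59
IP: 85.2.80.59


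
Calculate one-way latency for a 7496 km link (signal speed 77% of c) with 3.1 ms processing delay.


Speed = 0.77 * 3e5 km/s = 231000 km/s
Propagation delay = 7496 / 231000 = 0.0325 s = 32.4502 ms
Processing delay = 3.1 ms
Total one-way latency = 35.5502 ms


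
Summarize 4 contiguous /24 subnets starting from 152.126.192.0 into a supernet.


Original prefix: /24
Number of subnets: 4 = 2^2
New prefix = 24 - 2 = 22
Supernet: 152.126.192.0/22


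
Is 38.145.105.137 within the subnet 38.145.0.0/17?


Subnet network: 38.145.0.0
Test IP AND mask: 38.145.0.0
Yes, 38.145.105.137 is in 38.145.0.0/17


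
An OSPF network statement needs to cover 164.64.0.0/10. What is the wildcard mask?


Subnet mask: 255.192.0.0
Wildcard = 255.255.255.255 - subnet mask
255 - 255 = 0
255 - 192 = 63
255 - 0 = 255
255 - 0 = 255
Wildcard: 0.63.255.255


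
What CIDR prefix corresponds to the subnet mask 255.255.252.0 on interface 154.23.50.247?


Binary: 11111111.11111111.11111100.00000000
Count leading 1s
Prefix: /22


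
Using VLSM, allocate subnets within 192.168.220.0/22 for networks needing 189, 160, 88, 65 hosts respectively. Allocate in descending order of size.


189 hosts -> /24 (254 usable): 192.168.220.0/24
160 hosts -> /24 (254 usable): 192.168.221.0/24
88 hosts -> /25 (126 usable): 192.168.222.0/25
65 hosts -> /25 (126 usable): 192.168.222.128/25
Allocation: 192.168.220.0/24 (189 hosts, 254 usable); 192.168.221.0/24 (160 hosts, 254 usable); 192.168.222.0/25 (88 hosts, 126 usable); 192.168.222.128/25 (65 hosts, 126 usable)


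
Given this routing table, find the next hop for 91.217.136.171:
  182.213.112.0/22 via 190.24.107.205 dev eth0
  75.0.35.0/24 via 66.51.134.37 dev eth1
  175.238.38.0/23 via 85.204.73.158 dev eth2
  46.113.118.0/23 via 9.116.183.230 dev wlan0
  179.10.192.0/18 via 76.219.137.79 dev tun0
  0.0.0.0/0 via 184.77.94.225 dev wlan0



Longest prefix match for 91.217.136.171:
  /22 182.213.112.0: no
  /24 75.0.35.0: no
  /23 175.238.38.0: no
  /23 46.113.118.0: no
  /18 179.10.192.0: no
  /0 0.0.0.0: MATCH
Selected: next-hop 184.77.94.225 via wlan0 (matched /0)


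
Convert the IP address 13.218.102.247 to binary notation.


13 = 00001101
218 = 11011010
102 = 01100110
247 = 11110111
Binary: 00001101.11011010.01100110.11110111


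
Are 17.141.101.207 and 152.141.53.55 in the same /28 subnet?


Mask: 255.255.255.240
17.141.101.207 AND mask = 17.141.101.192
152.141.53.55 AND mask = 152.141.53.48
No, different subnets (17.141.101.192 vs 152.141.53.48)


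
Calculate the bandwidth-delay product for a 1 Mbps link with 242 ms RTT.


BDP = bandwidth * RTT
= 1 Mbps * 242 ms
= 1 * 1e6 * 242 / 1000 bits
= 242000 bits
= 30250 bytes
= 29.541 KB
BDP = 242000 bits (30250 bytes)


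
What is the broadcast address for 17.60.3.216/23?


Network: 17.60.2.0/23
Host bits = 9
Set all host bits to 1:
Broadcast: 17.60.3.255


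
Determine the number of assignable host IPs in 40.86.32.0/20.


Host bits = 32 - 20 = 12
Total addresses = 2^12 = 4096
Usable = total - 2 (network and broadcast)
Usable hosts: 4094


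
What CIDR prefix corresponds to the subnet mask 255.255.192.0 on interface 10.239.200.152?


Binary: 11111111.11111111.11000000.00000000
Count leading 1s
Prefix: /18


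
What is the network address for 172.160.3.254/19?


IP:   10101100.10100000.00000011.11111110
Mask: 11111111.11111111.11100000.00000000
AND operation:
Net:  10101100.10100000.00000000.00000000
Network: 172.160.0.0/19


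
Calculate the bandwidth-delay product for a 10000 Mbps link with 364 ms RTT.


BDP = bandwidth * RTT
= 10000 Mbps * 364 ms
= 10000 * 1e6 * 364 / 1000 bits
= 3640000000 bits
= 455000000 bytes
= 444335.9375 KB
BDP = 3640000000 bits (455000000 bytes)


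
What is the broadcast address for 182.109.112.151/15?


Network: 182.108.0.0/15
Host bits = 17
Set all host bits to 1:
Broadcast: 182.109.255.255


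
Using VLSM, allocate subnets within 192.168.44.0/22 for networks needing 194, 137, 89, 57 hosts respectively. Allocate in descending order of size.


194 hosts -> /24 (254 usable): 192.168.44.0/24
137 hosts -> /24 (254 usable): 192.168.45.0/24
89 hosts -> /25 (126 usable): 192.168.46.0/25
57 hosts -> /26 (62 usable): 192.168.46.128/26
Allocation: 192.168.44.0/24 (194 hosts, 254 usable); 192.168.45.0/24 (137 hosts, 254 usable); 192.168.46.0/25 (89 hosts, 126 usable); 192.168.46.128/26 (57 hosts, 62 usable)


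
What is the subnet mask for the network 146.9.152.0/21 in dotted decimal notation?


/21 means 21 network bits, 11 host bits
Binary: 11111111111111111111100000000000
Mask: 255.255.248.0


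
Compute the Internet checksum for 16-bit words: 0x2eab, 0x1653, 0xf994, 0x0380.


Sum all words (with carry folding):
+ 0x2eab = 0x2eab
+ 0x1653 = 0x44fe
+ 0xf994 = 0x3e93
+ 0x0380 = 0x4213
One's complement: ~0x4213
Checksum = 0xbdec


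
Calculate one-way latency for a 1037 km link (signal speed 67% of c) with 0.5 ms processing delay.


Speed = 0.67 * 3e5 km/s = 201000 km/s
Propagation delay = 1037 / 201000 = 0.0052 s = 5.1592 ms
Processing delay = 0.5 ms
Total one-way latency = 5.6592 ms


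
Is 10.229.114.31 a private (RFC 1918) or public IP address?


RFC 1918 private ranges:
  10.0.0.0/8 (10.0.0.0 - 10.255.255.255)
  172.16.0.0/12 (172.16.0.0 - 172.31.255.255)
  192.168.0.0/16 (192.168.0.0 - 192.168.255.255)
Private (in 10.0.0.0/8)


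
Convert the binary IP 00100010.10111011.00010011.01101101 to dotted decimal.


00100010 = 34
10111011 = 187
00010011 = 19
01101101 = 109
IP: 34.187.19.109


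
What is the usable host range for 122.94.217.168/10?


Network: 122.64.0.0
Broadcast: 122.127.255.255
First usable = network + 1
Last usable = broadcast - 1
Range: 122.64.0.1 to 122.127.255.254


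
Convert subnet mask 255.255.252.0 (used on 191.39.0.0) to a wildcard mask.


Subnet mask: 255.255.252.0
Wildcard = 255.255.255.255 - subnet mask
255 - 255 = 0
255 - 255 = 0
255 - 252 = 3
255 - 0 = 255
Wildcard: 0.0.3.255


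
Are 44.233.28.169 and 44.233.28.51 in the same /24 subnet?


Mask: 255.255.255.0
44.233.28.169 AND mask = 44.233.28.0
44.233.28.51 AND mask = 44.233.28.0
Yes, same subnet (44.233.28.0)


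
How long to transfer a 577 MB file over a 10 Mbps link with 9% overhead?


Effective throughput = 10 * (1 - 9/100) = 9.1 Mbps
File size in Mb = 577 * 8 = 4616 Mb
Time = 4616 / 9.1
Time = 507.2527 seconds


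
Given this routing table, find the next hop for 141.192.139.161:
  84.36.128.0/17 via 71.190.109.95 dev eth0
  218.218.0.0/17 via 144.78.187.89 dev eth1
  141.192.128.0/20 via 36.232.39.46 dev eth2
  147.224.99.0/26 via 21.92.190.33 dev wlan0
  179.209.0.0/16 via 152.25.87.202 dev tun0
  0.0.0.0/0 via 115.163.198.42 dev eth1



Longest prefix match for 141.192.139.161:
  /17 84.36.128.0: no
  /17 218.218.0.0: no
  /20 141.192.128.0: MATCH
  /26 147.224.99.0: no
  /16 179.209.0.0: no
  /0 0.0.0.0: MATCH
Selected: next-hop 36.232.39.46 via eth2 (matched /20)


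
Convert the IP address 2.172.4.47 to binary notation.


2 = 00000010
172 = 10101100
4 = 00000100
47 = 00101111
Binary: 00000010.10101100.00000100.00101111


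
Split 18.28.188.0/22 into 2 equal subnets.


New prefix = 22 + 1 = 23
Each subnet has 512 addresses
  18.28.188.0/23
  18.28.190.0/23
Subnets: 18.28.188.0/23, 18.28.190.0/23


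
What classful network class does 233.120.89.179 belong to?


First octet: 233
Binary: 11101001
1110xxxx -> Class D (224-239)
Class D (multicast), default mask N/A


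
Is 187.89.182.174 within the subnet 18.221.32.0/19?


Subnet network: 18.221.32.0
Test IP AND mask: 187.89.160.0
No, 187.89.182.174 is not in 18.221.32.0/19


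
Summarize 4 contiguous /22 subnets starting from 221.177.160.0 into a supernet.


Original prefix: /22
Number of subnets: 4 = 2^2
New prefix = 22 - 2 = 20
Supernet: 221.177.160.0/20


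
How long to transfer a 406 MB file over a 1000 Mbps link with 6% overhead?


Effective throughput = 1000 * (1 - 6/100) = 940 Mbps
File size in Mb = 406 * 8 = 3248 Mb
Time = 3248 / 940
Time = 3.4553 seconds


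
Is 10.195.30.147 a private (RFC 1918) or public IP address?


RFC 1918 private ranges:
  10.0.0.0/8 (10.0.0.0 - 10.255.255.255)
  172.16.0.0/12 (172.16.0.0 - 172.31.255.255)
  192.168.0.0/16 (192.168.0.0 - 192.168.255.255)
Private (in 10.0.0.0/8)


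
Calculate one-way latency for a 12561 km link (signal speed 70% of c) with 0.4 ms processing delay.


Speed = 0.7 * 3e5 km/s = 210000 km/s
Propagation delay = 12561 / 210000 = 0.0598 s = 59.8143 ms
Processing delay = 0.4 ms
Total one-way latency = 60.2143 ms


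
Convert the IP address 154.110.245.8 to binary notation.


154 = 10011010
110 = 01101110
245 = 11110101
8 = 00001000
Binary: 10011010.01101110.11110101.00001000


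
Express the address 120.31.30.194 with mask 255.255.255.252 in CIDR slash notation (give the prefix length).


Binary: 11111111.11111111.11111111.11111100
Count leading 1s
Prefix: /30


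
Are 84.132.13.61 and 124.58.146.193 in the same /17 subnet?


Mask: 255.255.128.0
84.132.13.61 AND mask = 84.132.0.0
124.58.146.193 AND mask = 124.58.128.0
No, different subnets (84.132.0.0 vs 124.58.128.0)


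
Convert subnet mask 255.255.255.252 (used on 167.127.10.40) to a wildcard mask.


Subnet mask: 255.255.255.252
Wildcard = 255.255.255.255 - subnet mask
255 - 255 = 0
255 - 255 = 0
255 - 255 = 0
255 - 252 = 3
Wildcard: 0.0.0.3


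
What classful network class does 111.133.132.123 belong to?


First octet: 111
Binary: 01101111
0xxxxxxx -> Class A (1-126)
Class A, default mask 255.0.0.0 (/8)


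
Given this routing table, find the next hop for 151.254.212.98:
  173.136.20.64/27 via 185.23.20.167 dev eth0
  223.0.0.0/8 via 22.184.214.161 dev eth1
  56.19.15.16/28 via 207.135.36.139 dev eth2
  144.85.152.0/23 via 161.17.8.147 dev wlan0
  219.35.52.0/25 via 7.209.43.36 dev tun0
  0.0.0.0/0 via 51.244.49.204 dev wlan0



Longest prefix match for 151.254.212.98:
  /27 173.136.20.64: no
  /8 223.0.0.0: no
  /28 56.19.15.16: no
  /23 144.85.152.0: no
  /25 219.35.52.0: no
  /0 0.0.0.0: MATCH
Selected: next-hop 51.244.49.204 via wlan0 (matched /0)


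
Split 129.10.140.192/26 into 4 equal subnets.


New prefix = 26 + 2 = 28
Each subnet has 16 addresses
  129.10.140.192/28
  129.10.140.208/28
  129.10.140.224/28
  129.10.140.240/28
Subnets: 129.10.140.192/28, 129.10.140.208/28, 129.10.140.224/28, 129.10.140.240/28


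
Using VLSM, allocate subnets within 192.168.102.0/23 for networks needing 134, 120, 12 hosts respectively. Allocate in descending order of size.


134 hosts -> /24 (254 usable): 192.168.102.0/24
120 hosts -> /25 (126 usable): 192.168.103.0/25
12 hosts -> /28 (14 usable): 192.168.103.128/28
Allocation: 192.168.102.0/24 (134 hosts, 254 usable); 192.168.103.0/25 (120 hosts, 126 usable); 192.168.103.128/28 (12 hosts, 14 usable)


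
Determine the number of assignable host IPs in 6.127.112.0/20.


Host bits = 32 - 20 = 12
Total addresses = 2^12 = 4096
Usable = total - 2 (network and broadcast)
Usable hosts: 4094


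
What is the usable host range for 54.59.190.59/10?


Network: 54.0.0.0
Broadcast: 54.63.255.255
First usable = network + 1
Last usable = broadcast - 1
Range: 54.0.0.1 to 54.63.255.254


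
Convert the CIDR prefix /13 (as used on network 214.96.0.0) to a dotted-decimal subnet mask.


/13 means 13 network bits, 19 host bits
Binary: 11111111111110000000000000000000
Mask: 255.248.0.0


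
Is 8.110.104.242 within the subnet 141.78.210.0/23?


Subnet network: 141.78.210.0
Test IP AND mask: 8.110.104.0
No, 8.110.104.242 is not in 141.78.210.0/23


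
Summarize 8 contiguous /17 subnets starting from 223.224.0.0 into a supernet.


Original prefix: /17
Number of subnets: 8 = 2^3
New prefix = 17 - 3 = 14
Supernet: 223.224.0.0/14


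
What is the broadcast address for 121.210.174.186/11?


Network: 121.192.0.0/11
Host bits = 21
Set all host bits to 1:
Broadcast: 121.223.255.255


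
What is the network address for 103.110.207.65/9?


IP:   01100111.01101110.11001111.01000001
Mask: 11111111.10000000.00000000.00000000
AND operation:
Net:  01100111.00000000.00000000.00000000
Network: 103.0.0.0/9


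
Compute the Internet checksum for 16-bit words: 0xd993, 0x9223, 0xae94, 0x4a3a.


Sum all words (with carry folding):
+ 0xd993 = 0xd993
+ 0x9223 = 0x6bb7
+ 0xae94 = 0x1a4c
+ 0x4a3a = 0x6486
One's complement: ~0x6486
Checksum = 0x9b79


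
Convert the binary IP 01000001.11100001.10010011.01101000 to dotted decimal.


01000001 = 65
11100001 = 225
10010011 = 147
01101000 = 104
IP: 65.225.147.104


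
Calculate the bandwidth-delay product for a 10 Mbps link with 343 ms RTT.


BDP = bandwidth * RTT
= 10 Mbps * 343 ms
= 10 * 1e6 * 343 / 1000 bits
= 3430000 bits
= 428750 bytes
= 418.7012 KB
BDP = 3430000 bits (428750 bytes)


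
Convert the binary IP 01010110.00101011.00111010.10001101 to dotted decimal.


01010110 = 86
00101011 = 43
00111010 = 58
10001101 = 141
IP: 86.43.58.141


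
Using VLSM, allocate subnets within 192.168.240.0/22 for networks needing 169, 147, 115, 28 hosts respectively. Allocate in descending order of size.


169 hosts -> /24 (254 usable): 192.168.240.0/24
147 hosts -> /24 (254 usable): 192.168.241.0/24
115 hosts -> /25 (126 usable): 192.168.242.0/25
28 hosts -> /27 (30 usable): 192.168.242.128/27
Allocation: 192.168.240.0/24 (169 hosts, 254 usable); 192.168.241.0/24 (147 hosts, 254 usable); 192.168.242.0/25 (115 hosts, 126 usable); 192.168.242.128/27 (28 hosts, 30 usable)


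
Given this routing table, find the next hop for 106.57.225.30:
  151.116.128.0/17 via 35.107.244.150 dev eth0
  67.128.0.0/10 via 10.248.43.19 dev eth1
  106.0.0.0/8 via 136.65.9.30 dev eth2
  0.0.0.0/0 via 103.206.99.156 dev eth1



Longest prefix match for 106.57.225.30:
  /17 151.116.128.0: no
  /10 67.128.0.0: no
  /8 106.0.0.0: MATCH
  /0 0.0.0.0: MATCH
Selected: next-hop 136.65.9.30 via eth2 (matched /8)
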